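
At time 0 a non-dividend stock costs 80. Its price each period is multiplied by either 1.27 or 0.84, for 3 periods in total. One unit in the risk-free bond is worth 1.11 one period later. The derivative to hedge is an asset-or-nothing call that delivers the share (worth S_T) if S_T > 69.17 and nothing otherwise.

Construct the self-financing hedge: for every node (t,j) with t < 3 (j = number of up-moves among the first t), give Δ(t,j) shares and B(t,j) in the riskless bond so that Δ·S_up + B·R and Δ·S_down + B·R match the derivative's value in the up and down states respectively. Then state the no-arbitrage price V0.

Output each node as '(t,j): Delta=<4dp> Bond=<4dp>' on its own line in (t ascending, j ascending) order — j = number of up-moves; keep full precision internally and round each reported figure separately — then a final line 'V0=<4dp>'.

Risk-neutral probability p* = (R−d)/(u−d) = (1.11−0.84)/(1.27−0.84) = 0.6279.
Terminal payoffs: V(3,0)=0.0000, V(3,1)=71.6890, V(3,2)=108.3869, V(3,3)=163.8706
(2,0): S=56.4480. Δ = (V_up−V_dn)/(S_up−S_dn) = (71.6890−0.0000)/(71.6890−47.4163) = 2.9535. V = [p*·71.6890 + (1−p*)·0.0000]/1.11 = 40.5532. B = V − Δ·S = -126.1654.
(2,1): S=85.3440. Δ = (V_up−V_dn)/(S_up−S_dn) = (108.3869−71.6890)/(108.3869−71.6890) = 1.0000. V = [p*·108.3869 + (1−p*)·71.6890]/1.11 = 85.3440. B = V − Δ·S = 0.0000.
(2,2): S=129.0320. Δ = (V_up−V_dn)/(S_up−S_dn) = (163.8706−108.3869)/(163.8706−108.3869) = 1.0000. V = [p*·163.8706 + (1−p*)·108.3869]/1.11 = 129.0320. B = V − Δ·S = 0.0000.
(1,0): S=67.2000. Δ = (V_up−V_dn)/(S_up−S_dn) = (85.3440−40.5532)/(85.3440−56.4480) = 1.5501. V = [p*·85.3440 + (1−p*)·40.5532]/1.11 = 61.8717. B = V − Δ·S = -42.2930.
(1,1): S=101.6000. Δ = (V_up−V_dn)/(S_up−S_dn) = (129.0320−85.3440)/(129.0320−85.3440) = 1.0000. V = [p*·129.0320 + (1−p*)·85.3440]/1.11 = 101.6000. B = V − Δ·S = 0.0000.
(0,0): S=80.0000. Δ = (V_up−V_dn)/(S_up−S_dn) = (101.6000−61.8717)/(101.6000−67.2000) = 1.1549. V = [p*·101.6000 + (1−p*)·61.8717]/1.11 = 78.2139. B = V − Δ·S = -14.1774.
Each (Δ,B) replicates both successor values, so the strategy is self-financing and V0 is arbitrage-free.

(0,0): Delta=1.1549 Bond=-14.1774
(1,0): Delta=1.5501 Bond=-42.2930
(1,1): Delta=1.0000 Bond=0.0000
(2,0): Delta=2.9535 Bond=-126.1654
(2,1): Delta=1.0000 Bond=0.0000
(2,2): Delta=1.0000 Bond=0.0000
V0=78.2139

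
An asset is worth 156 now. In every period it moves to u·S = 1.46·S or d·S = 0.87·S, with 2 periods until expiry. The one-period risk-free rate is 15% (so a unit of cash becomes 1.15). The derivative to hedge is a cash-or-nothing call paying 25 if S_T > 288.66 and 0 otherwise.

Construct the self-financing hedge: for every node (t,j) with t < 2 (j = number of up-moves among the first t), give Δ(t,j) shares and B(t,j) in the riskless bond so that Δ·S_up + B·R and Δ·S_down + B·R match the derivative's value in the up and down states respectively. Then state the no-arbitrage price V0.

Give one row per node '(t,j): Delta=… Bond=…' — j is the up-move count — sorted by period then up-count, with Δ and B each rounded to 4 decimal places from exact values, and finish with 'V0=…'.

Since d<R<u, set p* = (R−d)/(u−d) = 0.4746; price each node as the discounted p*-expectation of its children.
Terminal values V(2,·): V(2,0)=0.0000, V(2,1)=0.0000, V(2,2)=25.0000
  t=1,j=0: stock 135.7200 → up 198.1512 (V=0.0000), down 118.0764 (V=0.0000). Price 0.0000; hedge Δ=0.0000, bond B=0.0000.
  t=1,j=1: stock 227.7600 → up 332.5296 (V=25.0000), down 198.1512 (V=0.0000). Price 10.3169; hedge Δ=0.1860, bond B=-32.0560.
  t=0,j=0: stock 156.0000 → up 227.7600 (V=10.3169), down 135.7200 (V=0.0000). Price 4.2575; hedge Δ=0.1121, bond B=-13.2287.
Each (Δ,B) replicates both successor values, so the strategy is self-financing and V0 is arbitrage-free.

(0,0): Delta=0.1121 Bond=-13.2287
(1,0): Delta=0.0000 Bond=0.0000
(1,1): Delta=0.1860 Bond=-32.0560
V0=4.2575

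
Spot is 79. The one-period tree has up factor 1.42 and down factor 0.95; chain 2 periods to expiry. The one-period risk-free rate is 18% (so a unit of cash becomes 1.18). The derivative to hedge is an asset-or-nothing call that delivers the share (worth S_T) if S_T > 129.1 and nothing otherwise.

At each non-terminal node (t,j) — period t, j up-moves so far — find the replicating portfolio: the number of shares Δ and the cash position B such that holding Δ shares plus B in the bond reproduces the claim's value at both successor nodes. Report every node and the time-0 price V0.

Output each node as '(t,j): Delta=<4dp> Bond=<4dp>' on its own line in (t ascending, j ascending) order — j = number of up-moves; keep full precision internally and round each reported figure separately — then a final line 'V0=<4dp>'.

(0,0): Delta=1.7792 Bond=-113.1607
(1,0): Delta=0.0000 Bond=0.0000
(1,1): Delta=3.0213 Bond=-272.8648
V0=27.3968

No-arbitrage ⇒ martingale measure with p* = (R−d)/(u−d) = 0.4894.
Payoff layer (t=2): V(2,0)=0.0000, V(2,1)=0.0000, V(2,2)=159.2956
  t=1,j=0: stock 75.0500 → up 106.5710 (V=0.0000), down 71.2975 (V=0.0000). Price 0.0000; hedge Δ=0.0000, bond B=0.0000.
  t=1,j=1: stock 112.1800 → up 159.2956 (V=159.2956), down 106.5710 (V=0.0000). Price 66.0620; hedge Δ=3.0213, bond B=-272.8648.
  t=0,j=0: stock 79.0000 → up 112.1800 (V=66.0620), down 75.0500 (V=0.0000). Price 27.3968; hedge Δ=1.7792, bond B=-113.1607.
The time-0 hedge costs 27.3968, which is the no-arbitrage price.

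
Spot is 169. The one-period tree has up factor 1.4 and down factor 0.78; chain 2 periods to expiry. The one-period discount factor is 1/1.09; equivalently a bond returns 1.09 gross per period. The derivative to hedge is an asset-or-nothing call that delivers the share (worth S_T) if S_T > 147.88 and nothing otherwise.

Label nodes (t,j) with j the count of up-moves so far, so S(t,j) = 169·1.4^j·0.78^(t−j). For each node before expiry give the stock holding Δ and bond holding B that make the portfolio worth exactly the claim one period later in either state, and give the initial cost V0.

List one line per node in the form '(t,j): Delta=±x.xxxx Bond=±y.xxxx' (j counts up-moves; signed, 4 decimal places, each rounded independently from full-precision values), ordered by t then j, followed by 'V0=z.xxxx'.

(0,0): Delta=1.4501 Bond=-97.7078
(1,0): Delta=2.2581 Bond=-213.0030
(1,1): Delta=1.0000 Bond=0.0000
V0=147.3647

Since d<R<u, set p* = (R−d)/(u−d) = 0.5000; price each node as the discounted p*-expectation of its children.
Terminal payoffs: V(2,0)=0.0000, V(2,1)=184.5480, V(2,2)=331.2400
  t=1,j=0: stock 131.8200 → up 184.5480 (V=184.5480), down 102.8196 (V=0.0000). Price 84.6550; hedge Δ=2.2581, bond B=-213.0030.
  t=1,j=1: stock 236.6000 → up 331.2400 (V=331.2400), down 184.5480 (V=184.5480). Price 236.6000; hedge Δ=1.0000, bond B=0.0000.
  t=0,j=0: stock 169.0000 → up 236.6000 (V=236.6000), down 131.8200 (V=84.6550). Price 147.3647; hedge Δ=1.4501, bond B=-97.7078.
Root portfolio cost Δ·169+B reproduces V0=147.3647.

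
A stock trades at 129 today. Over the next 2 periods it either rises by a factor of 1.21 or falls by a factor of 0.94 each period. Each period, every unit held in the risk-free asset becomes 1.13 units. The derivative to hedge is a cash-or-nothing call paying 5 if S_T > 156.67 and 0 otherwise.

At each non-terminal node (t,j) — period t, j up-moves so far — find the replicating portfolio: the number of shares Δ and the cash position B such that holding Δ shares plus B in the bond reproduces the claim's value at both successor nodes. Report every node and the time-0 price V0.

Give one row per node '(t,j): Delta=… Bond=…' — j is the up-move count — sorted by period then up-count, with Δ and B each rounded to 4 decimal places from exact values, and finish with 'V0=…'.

The replicating-portfolio and risk-neutral prices coincide; use p* = (1.13−0.94)/(1.21−0.94) = 0.7037 for the latter.
Payoff layer (t=2): V(2,0)=0.0000, V(2,1)=0.0000, V(2,2)=5.0000
(1,0): S=121.2600. Δ = (V_up−V_dn)/(S_up−S_dn) = (0.0000−0.0000)/(146.7246−113.9844) = 0.0000. V = [p*·0.0000 + (1−p*)·0.0000]/1.13 = 0.0000. B = V − Δ·S = 0.0000.
(1,1): S=156.0900. Δ = (V_up−V_dn)/(S_up−S_dn) = (5.0000−0.0000)/(188.8689−146.7246) = 0.1186. V = [p*·5.0000 + (1−p*)·0.0000]/1.13 = 3.1137. B = V − Δ·S = -15.4048.
(0,0): S=129.0000. Δ = (V_up−V_dn)/(S_up−S_dn) = (3.1137−0.0000)/(156.0900−121.2600) = 0.0894. V = [p*·3.1137 + (1−p*)·0.0000]/1.13 = 1.9391. B = V − Δ·S = -9.5933.
The time-0 hedge costs 1.9391, which is the no-arbitrage price.

(0,0): Delta=0.0894 Bond=-9.5933
(1,0): Delta=0.0000 Bond=0.0000
(1,1): Delta=0.1186 Bond=-15.4048
V0=1.9391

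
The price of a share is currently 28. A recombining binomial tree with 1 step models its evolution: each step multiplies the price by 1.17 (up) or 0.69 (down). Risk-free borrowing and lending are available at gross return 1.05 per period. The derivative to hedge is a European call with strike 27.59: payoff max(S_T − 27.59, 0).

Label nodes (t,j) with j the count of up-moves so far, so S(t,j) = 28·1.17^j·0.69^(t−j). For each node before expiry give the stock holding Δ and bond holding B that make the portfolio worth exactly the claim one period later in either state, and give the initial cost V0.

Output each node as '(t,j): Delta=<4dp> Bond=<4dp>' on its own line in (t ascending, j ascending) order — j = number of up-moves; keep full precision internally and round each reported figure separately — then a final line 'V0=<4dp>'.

Risk-neutral probability p* = (R−d)/(u−d) = (1.05−0.69)/(1.17−0.69) = 0.7500.
Payoff layer (t=1): V(1,0)=0.0000, V(1,1)=5.1700
  t=0,j=0: stock 28.0000 → up 32.7600 (V=5.1700), down 19.3200 (V=0.0000). Price 3.6929; hedge Δ=0.3847, bond B=-7.0780.
The time-0 hedge costs 3.6929, which is the no-arbitrage price.

(0,0): Delta=0.3847 Bond=-7.0780
V0=3.6929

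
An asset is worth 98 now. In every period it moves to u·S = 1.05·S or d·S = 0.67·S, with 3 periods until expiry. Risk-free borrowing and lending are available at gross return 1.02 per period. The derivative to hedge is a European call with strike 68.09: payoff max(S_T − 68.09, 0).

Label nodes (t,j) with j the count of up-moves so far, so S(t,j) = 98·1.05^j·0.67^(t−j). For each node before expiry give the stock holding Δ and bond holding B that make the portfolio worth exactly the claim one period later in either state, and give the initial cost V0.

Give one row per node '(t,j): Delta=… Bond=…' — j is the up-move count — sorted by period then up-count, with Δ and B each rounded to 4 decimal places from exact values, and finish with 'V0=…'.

Under the risk-neutral measure, an up-move has probability p* = (R−d)/(u−d) = 0.9211 and values discount at R = 1.02.
At expiry t=3: V(3,0)=0.0000, V(3,1)=0.0000, V(3,2)=4.3002, V(3,3)=45.3573
(2,0): S=43.9922. Δ = (V_up−V_dn)/(S_up−S_dn) = (0.0000−0.0000)/(46.1918−29.4748) = 0.0000. V = [p*·0.0000 + (1−p*)·0.0000]/1.02 = 0.0000. B = V − Δ·S = 0.0000.
(2,1): S=68.9430. Δ = (V_up−V_dn)/(S_up−S_dn) = (4.3002−0.0000)/(72.3902−46.1918) = 0.1641. V = [p*·4.3002 + (1−p*)·0.0000]/1.02 = 3.8830. B = V − Δ·S = -7.4332.
(2,2): S=108.0450. Δ = (V_up−V_dn)/(S_up−S_dn) = (45.3573−4.3002)/(113.4473−72.3902) = 1.0000. V = [p*·45.3573 + (1−p*)·4.3002]/1.02 = 41.2901. B = V − Δ·S = -66.7549.
(1,0): S=65.6600. Δ = (V_up−V_dn)/(S_up−S_dn) = (3.8830−0.0000)/(68.9430−43.9922) = 0.1556. V = [p*·3.8830 + (1−p*)·0.0000]/1.02 = 3.5063. B = V − Δ·S = -6.7121.
(1,1): S=102.9000. Δ = (V_up−V_dn)/(S_up−S_dn) = (41.2901−3.8830)/(108.0450−68.9430) = 0.9567. V = [p*·41.2901 + (1−p*)·3.8830]/1.02 = 37.5852. B = V − Δ·S = -60.8545.
(0,0): S=98.0000. Δ = (V_up−V_dn)/(S_up−S_dn) = (37.5852−3.5063)/(102.9000−65.6600) = 0.9151. V = [p*·37.5852 + (1−p*)·3.5063]/1.02 = 34.2106. B = V − Δ·S = -55.4707.
Self-financing check: at every node Δ·S+B equals the discounted successor values.

(0,0): Delta=0.9151 Bond=-55.4707
(1,0): Delta=0.1556 Bond=-6.7121
(1,1): Delta=0.9567 Bond=-60.8545
(2,0): Delta=0.0000 Bond=0.0000
(2,1): Delta=0.1641 Bond=-7.4332
(2,2): Delta=1.0000 Bond=-66.7549
V0=34.2106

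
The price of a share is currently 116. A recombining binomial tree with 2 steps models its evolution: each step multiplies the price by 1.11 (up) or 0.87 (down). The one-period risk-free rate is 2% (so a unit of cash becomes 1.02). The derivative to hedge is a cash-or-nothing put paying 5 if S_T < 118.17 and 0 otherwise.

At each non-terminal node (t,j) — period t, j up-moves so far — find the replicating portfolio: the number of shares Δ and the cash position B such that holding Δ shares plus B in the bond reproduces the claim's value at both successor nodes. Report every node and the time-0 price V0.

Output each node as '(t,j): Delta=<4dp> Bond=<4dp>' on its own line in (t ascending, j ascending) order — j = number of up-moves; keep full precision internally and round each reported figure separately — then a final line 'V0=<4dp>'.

(0,0): Delta=-0.1100 Bond=15.6941
(1,0): Delta=0.0000 Bond=4.9020
(1,1): Delta=-0.1618 Bond=22.6716
V0=2.9286

The replicating-portfolio and risk-neutral prices coincide; use p* = (1.02−0.87)/(1.11−0.87) = 0.6250 for the latter.
Payoff layer (t=2): V(2,0)=5.0000, V(2,1)=5.0000, V(2,2)=0.0000
Node (1,0) S=100.9200: V=(p*·5.0000+(1−p*)·5.0000)/1.02=4.9020; Δ=(5.0000−5.0000)/(112.0212−87.8004)=0.0000; B=V−Δ·S=4.9020
Node (1,1) S=128.7600: V=(p*·0.0000+(1−p*)·5.0000)/1.02=1.8382; Δ=(0.0000−5.0000)/(142.9236−112.0212)=-0.1618; B=V−Δ·S=22.6716
Node (0,0) S=116.0000: V=(p*·1.8382+(1−p*)·4.9020)/1.02=2.9286; Δ=(1.8382−4.9020)/(128.7600−100.9200)=-0.1100; B=V−Δ·S=15.6941
Each (Δ,B) replicates both successor values, so the strategy is self-financing and V0 is arbitrage-free.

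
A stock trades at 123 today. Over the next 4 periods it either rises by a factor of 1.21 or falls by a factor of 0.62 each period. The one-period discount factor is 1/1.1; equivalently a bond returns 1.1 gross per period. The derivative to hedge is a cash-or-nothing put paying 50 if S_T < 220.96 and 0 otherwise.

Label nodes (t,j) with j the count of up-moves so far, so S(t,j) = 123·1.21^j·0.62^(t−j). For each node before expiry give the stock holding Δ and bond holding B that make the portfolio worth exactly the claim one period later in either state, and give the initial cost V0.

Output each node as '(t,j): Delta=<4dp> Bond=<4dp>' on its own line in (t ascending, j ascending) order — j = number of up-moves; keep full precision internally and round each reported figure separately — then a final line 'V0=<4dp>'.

Risk-neutral probability p* = (R−d)/(u−d) = (1.1−0.62)/(1.21−0.62) = 0.8136.
At expiry t=4: V(4,0)=50.0000, V(4,1)=50.0000, V(4,2)=50.0000, V(4,3)=50.0000, V(4,4)=0.0000
(3,0): S=29.3143. Δ = (V_up−V_dn)/(S_up−S_dn) = (50.0000−50.0000)/(35.4704−18.1749) = 0.0000. V = [p*·50.0000 + (1−p*)·50.0000]/1.1 = 45.4545. B = V − Δ·S = 45.4545.
(3,1): S=57.2103. Δ = (V_up−V_dn)/(S_up−S_dn) = (50.0000−50.0000)/(69.2244−35.4704) = 0.0000. V = [p*·50.0000 + (1−p*)·50.0000]/1.1 = 45.4545. B = V − Δ·S = 45.4545.
(3,2): S=111.6523. Δ = (V_up−V_dn)/(S_up−S_dn) = (50.0000−50.0000)/(135.0992−69.2244) = 0.0000. V = [p*·50.0000 + (1−p*)·50.0000]/1.1 = 45.4545. B = V − Δ·S = 45.4545.
(3,3): S=217.9020. Δ = (V_up−V_dn)/(S_up−S_dn) = (0.0000−50.0000)/(263.6614−135.0992) = -0.3889. V = [p*·0.0000 + (1−p*)·50.0000]/1.1 = 8.4746. B = V − Δ·S = 93.2203.
(2,0): S=47.2812. Δ = (V_up−V_dn)/(S_up−S_dn) = (45.4545−45.4545)/(57.2103−29.3143) = 0.0000. V = [p*·45.4545 + (1−p*)·45.4545]/1.1 = 41.3223. B = V − Δ·S = 41.3223.
(2,1): S=92.2746. Δ = (V_up−V_dn)/(S_up−S_dn) = (45.4545−45.4545)/(111.6523−57.2103) = 0.0000. V = [p*·45.4545 + (1−p*)·45.4545]/1.1 = 41.3223. B = V − Δ·S = 41.3223.
(2,2): S=180.0843. Δ = (V_up−V_dn)/(S_up−S_dn) = (8.4746−45.4545)/(217.9020−111.6523) = -0.3480. V = [p*·8.4746 + (1−p*)·45.4545]/1.1 = 13.9720. B = V − Δ·S = 76.6499.
(1,0): S=76.2600. Δ = (V_up−V_dn)/(S_up−S_dn) = (41.3223−41.3223)/(92.2746−47.2812) = 0.0000. V = [p*·41.3223 + (1−p*)·41.3223]/1.1 = 37.5657. B = V − Δ·S = 37.5657.
(1,1): S=148.8300. Δ = (V_up−V_dn)/(S_up−S_dn) = (13.9720−41.3223)/(180.0843−92.2746) = -0.3115. V = [p*·13.9720 + (1−p*)·41.3223]/1.1 = 17.3374. B = V − Δ·S = 63.6940.
(0,0): S=123.0000. Δ = (V_up−V_dn)/(S_up−S_dn) = (17.3374−37.5657)/(148.8300−76.2600) = -0.2787. V = [p*·17.3374 + (1−p*)·37.5657]/1.1 = 19.1898. B = V − Δ·S = 53.4751.
Each (Δ,B) replicates both successor values, so the strategy is self-financing and V0 is arbitrage-free.

(0,0): Delta=-0.2787 Bond=53.4751
(1,0): Delta=0.0000 Bond=37.5657
(1,1): Delta=-0.3115 Bond=63.6940
(2,0): Delta=0.0000 Bond=41.3223
(2,1): Delta=0.0000 Bond=41.3223
(2,2): Delta=-0.3480 Bond=76.6499
(3,0): Delta=0.0000 Bond=45.4545
(3,1): Delta=0.0000 Bond=45.4545
(3,2): Delta=0.0000 Bond=45.4545
(3,3): Delta=-0.3889 Bond=93.2203
V0=19.1898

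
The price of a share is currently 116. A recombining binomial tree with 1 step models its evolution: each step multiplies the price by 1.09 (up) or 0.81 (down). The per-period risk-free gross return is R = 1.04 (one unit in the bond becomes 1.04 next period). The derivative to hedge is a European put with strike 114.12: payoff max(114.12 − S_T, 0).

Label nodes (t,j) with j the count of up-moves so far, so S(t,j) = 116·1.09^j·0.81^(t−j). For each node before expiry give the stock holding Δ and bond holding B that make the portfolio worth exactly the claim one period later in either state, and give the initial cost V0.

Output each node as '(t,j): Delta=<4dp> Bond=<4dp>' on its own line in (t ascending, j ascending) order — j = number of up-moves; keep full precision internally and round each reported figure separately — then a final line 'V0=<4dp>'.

(0,0): Delta=-0.6207 Bond=75.4615
V0=3.4615

Since d<R<u, set p* = (R−d)/(u−d) = 0.8214; price each node as the discounted p*-expectation of its children.
At expiry t=1: V(1,0)=20.1600, V(1,1)=0.0000
(0,0): S=116.0000. Δ = (V_up−V_dn)/(S_up−S_dn) = (0.0000−20.1600)/(126.4400−93.9600) = -0.6207. V = [p*·0.0000 + (1−p*)·20.1600]/1.04 = 3.4615. B = V − Δ·S = 75.4615.
Self-financing check: at every node Δ·S+B equals the discounted successor values.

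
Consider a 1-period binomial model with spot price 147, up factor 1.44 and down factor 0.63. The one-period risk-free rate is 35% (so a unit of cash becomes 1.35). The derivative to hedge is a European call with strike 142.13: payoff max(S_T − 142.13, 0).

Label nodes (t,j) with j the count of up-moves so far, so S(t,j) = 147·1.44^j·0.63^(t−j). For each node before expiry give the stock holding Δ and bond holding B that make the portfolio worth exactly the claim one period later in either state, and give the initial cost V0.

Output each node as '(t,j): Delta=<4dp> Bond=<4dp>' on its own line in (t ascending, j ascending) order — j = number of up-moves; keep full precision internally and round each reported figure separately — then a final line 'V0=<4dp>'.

(0,0): Delta=0.5841 Bond=-40.0700
V0=45.7942

Since d<R<u, set p* = (R−d)/(u−d) = 0.8889; price each node as the discounted p*-expectation of its children.
Terminal payoffs: V(1,0)=0.0000, V(1,1)=69.5500
(0,0): S=147.0000. Δ = (V_up−V_dn)/(S_up−S_dn) = (69.5500−0.0000)/(211.6800−92.6100) = 0.5841. V = [p*·69.5500 + (1−p*)·0.0000]/1.35 = 45.7942. B = V − Δ·S = -40.0700.
Each (Δ,B) replicates both successor values, so the strategy is self-financing and V0 is arbitrage-free.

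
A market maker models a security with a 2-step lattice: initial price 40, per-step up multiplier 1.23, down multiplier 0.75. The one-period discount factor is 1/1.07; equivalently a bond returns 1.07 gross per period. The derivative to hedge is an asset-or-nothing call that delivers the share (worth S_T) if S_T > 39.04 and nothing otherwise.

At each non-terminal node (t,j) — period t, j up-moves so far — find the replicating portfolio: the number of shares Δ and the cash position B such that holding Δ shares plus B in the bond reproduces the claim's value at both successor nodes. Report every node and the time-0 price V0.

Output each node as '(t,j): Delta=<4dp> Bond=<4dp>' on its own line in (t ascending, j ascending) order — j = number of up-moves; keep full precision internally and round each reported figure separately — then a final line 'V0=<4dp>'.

No-arbitrage ⇒ martingale measure with p* = (R−d)/(u−d) = 0.6667.
Terminal payoffs: V(2,0)=0.0000, V(2,1)=0.0000, V(2,2)=60.5160
  t=1,j=0: stock 30.0000 → up 36.9000 (V=0.0000), down 22.5000 (V=0.0000). Price 0.0000; hedge Δ=0.0000, bond B=0.0000.
  t=1,j=1: stock 49.2000 → up 60.5160 (V=60.5160), down 36.9000 (V=0.0000). Price 37.7047; hedge Δ=2.5625, bond B=-88.3703.
  t=0,j=0: stock 40.0000 → up 49.2000 (V=37.7047), down 30.0000 (V=0.0000). Price 23.4920; hedge Δ=1.9638, bond B=-55.0594.
Self-financing check: at every node Δ·S+B equals the discounted successor values.

(0,0): Delta=1.9638 Bond=-55.0594
(1,0): Delta=0.0000 Bond=0.0000
(1,1): Delta=2.5625 Bond=-88.3703
V0=23.4920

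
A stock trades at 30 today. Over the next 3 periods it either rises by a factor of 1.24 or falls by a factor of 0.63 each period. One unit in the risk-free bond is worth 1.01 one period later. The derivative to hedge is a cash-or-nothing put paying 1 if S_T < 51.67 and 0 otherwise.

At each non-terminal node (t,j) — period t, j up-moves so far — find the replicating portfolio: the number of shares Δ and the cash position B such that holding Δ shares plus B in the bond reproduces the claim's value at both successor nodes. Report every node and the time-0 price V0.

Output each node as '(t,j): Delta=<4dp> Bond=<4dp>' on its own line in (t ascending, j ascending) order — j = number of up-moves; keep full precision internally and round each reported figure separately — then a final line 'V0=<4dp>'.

(0,0): Delta=-0.0208 Bond=1.3596
(1,0): Delta=0.0000 Bond=0.9803
(1,1): Delta=-0.0272 Bond=1.6110
(2,0): Delta=0.0000 Bond=0.9901
(2,1): Delta=0.0000 Bond=0.9901
(2,2): Delta=-0.0355 Bond=2.0127
V0=0.7360

No-arbitrage ⇒ martingale measure with p* = (R−d)/(u−d) = 0.6230.
Payoff layer (t=3): V(3,0)=1.0000, V(3,1)=1.0000, V(3,2)=1.0000, V(3,3)=0.0000
(2,0): S=11.9070. Δ = (V_up−V_dn)/(S_up−S_dn) = (1.0000−1.0000)/(14.7647−7.5014) = 0.0000. V = [p*·1.0000 + (1−p*)·1.0000]/1.01 = 0.9901. B = V − Δ·S = 0.9901.
(2,1): S=23.4360. Δ = (V_up−V_dn)/(S_up−S_dn) = (1.0000−1.0000)/(29.0606−14.7647) = 0.0000. V = [p*·1.0000 + (1−p*)·1.0000]/1.01 = 0.9901. B = V − Δ·S = 0.9901.
(2,2): S=46.1280. Δ = (V_up−V_dn)/(S_up−S_dn) = (0.0000−1.0000)/(57.1987−29.0606) = -0.0355. V = [p*·0.0000 + (1−p*)·1.0000]/1.01 = 0.3733. B = V − Δ·S = 2.0127.
(1,0): S=18.9000. Δ = (V_up−V_dn)/(S_up−S_dn) = (0.9901−0.9901)/(23.4360−11.9070) = 0.0000. V = [p*·0.9901 + (1−p*)·0.9901]/1.01 = 0.9803. B = V − Δ·S = 0.9803.
(1,1): S=37.2000. Δ = (V_up−V_dn)/(S_up−S_dn) = (0.3733−0.9901)/(46.1280−23.4360) = -0.0272. V = [p*·0.3733 + (1−p*)·0.9901]/1.01 = 0.5999. B = V − Δ·S = 1.6110.
(0,0): S=30.0000. Δ = (V_up−V_dn)/(S_up−S_dn) = (0.5999−0.9803)/(37.2000−18.9000) = -0.0208. V = [p*·0.5999 + (1−p*)·0.9803]/1.01 = 0.7360. B = V − Δ·S = 1.3596.
Check: Δ(0,0)·S0 + B(0,0) = 0.7360 = V0.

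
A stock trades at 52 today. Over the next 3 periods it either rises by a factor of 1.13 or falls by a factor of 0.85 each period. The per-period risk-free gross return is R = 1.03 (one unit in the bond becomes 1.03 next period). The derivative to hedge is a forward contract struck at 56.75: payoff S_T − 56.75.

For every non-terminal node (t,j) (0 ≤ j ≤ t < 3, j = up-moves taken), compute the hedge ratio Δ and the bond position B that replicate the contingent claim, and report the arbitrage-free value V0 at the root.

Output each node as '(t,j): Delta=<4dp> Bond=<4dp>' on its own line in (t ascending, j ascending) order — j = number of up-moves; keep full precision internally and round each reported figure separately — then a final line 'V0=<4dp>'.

(0,0): Delta=1.0000 Bond=-51.9343
(1,0): Delta=1.0000 Bond=-53.4923
(1,1): Delta=1.0000 Bond=-53.4923
(2,0): Delta=1.0000 Bond=-55.0971
(2,1): Delta=1.0000 Bond=-55.0971
(2,2): Delta=1.0000 Bond=-55.0971
V0=0.0657

Since d<R<u, set p* = (R−d)/(u−d) = 0.6429; price each node as the discounted p*-expectation of its children.
At expiry t=3: V(3,0)=-24.8155, V(3,1)=-14.2959, V(3,2)=-0.3110, V(3,3)=18.2806
Node (2,0) S=37.5700: V=(p*·-14.2959+(1−p*)·-24.8155)/1.03=-17.5271; Δ=(-14.2959−-24.8155)/(42.4541−31.9345)=1.0000; B=V−Δ·S=-55.0971
Node (2,1) S=49.9460: V=(p*·-0.3110+(1−p*)·-14.2959)/1.03=-5.1511; Δ=(-0.3110−-14.2959)/(56.4390−42.4541)=1.0000; B=V−Δ·S=-55.0971
Node (2,2) S=66.3988: V=(p*·18.2806+(1−p*)·-0.3110)/1.03=11.3017; Δ=(18.2806−-0.3110)/(75.0306−56.4390)=1.0000; B=V−Δ·S=-55.0971
Node (1,0) S=44.2000: V=(p*·-5.1511+(1−p*)·-17.5271)/1.03=-9.2923; Δ=(-5.1511−-17.5271)/(49.9460−37.5700)=1.0000; B=V−Δ·S=-53.4923
Node (1,1) S=58.7600: V=(p*·11.3017+(1−p*)·-5.1511)/1.03=5.2677; Δ=(11.3017−-5.1511)/(66.3988−49.9460)=1.0000; B=V−Δ·S=-53.4923
Node (0,0) S=52.0000: V=(p*·5.2677+(1−p*)·-9.2923)/1.03=0.0657; Δ=(5.2677−-9.2923)/(58.7600−44.2000)=1.0000; B=V−Δ·S=-51.9343
The time-0 hedge costs 0.0657, which is the no-arbitrage price.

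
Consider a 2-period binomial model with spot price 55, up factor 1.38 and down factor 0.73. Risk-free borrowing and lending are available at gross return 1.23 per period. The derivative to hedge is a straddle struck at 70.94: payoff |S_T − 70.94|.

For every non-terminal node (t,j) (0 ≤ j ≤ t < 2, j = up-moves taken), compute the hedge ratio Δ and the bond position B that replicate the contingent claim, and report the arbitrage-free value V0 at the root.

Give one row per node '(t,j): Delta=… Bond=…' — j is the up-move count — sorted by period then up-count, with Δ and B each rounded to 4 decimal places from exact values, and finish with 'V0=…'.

(0,0): Delta=0.1826 Bond=8.2864
(1,0): Delta=-1.0000 Bond=57.6748
(1,1): Delta=0.3703 Bond=-4.0524
V0=18.3309

Risk-neutral probability p* = (R−d)/(u−d) = (1.23−0.73)/(1.38−0.73) = 0.7692.
Terminal payoffs: V(2,0)=41.6305, V(2,1)=15.5330, V(2,2)=33.8020
(1,0): S=40.1500. Δ = (V_up−V_dn)/(S_up−S_dn) = (15.5330−41.6305)/(55.4070−29.3095) = -1.0000. V = [p*·15.5330 + (1−p*)·41.6305]/1.23 = 17.5248. B = V − Δ·S = 57.6748.
(1,1): S=75.9000. Δ = (V_up−V_dn)/(S_up−S_dn) = (33.8020−15.5330)/(104.7420−55.4070) = 0.3703. V = [p*·33.8020 + (1−p*)·15.5330]/1.23 = 24.0537. B = V − Δ·S = -4.0524.
(0,0): S=55.0000. Δ = (V_up−V_dn)/(S_up−S_dn) = (24.0537−17.5248)/(75.9000−40.1500) = 0.1826. V = [p*·24.0537 + (1−p*)·17.5248]/1.23 = 18.3309. B = V − Δ·S = 8.2864.
Self-financing check: at every node Δ·S+B equals the discounted successor values.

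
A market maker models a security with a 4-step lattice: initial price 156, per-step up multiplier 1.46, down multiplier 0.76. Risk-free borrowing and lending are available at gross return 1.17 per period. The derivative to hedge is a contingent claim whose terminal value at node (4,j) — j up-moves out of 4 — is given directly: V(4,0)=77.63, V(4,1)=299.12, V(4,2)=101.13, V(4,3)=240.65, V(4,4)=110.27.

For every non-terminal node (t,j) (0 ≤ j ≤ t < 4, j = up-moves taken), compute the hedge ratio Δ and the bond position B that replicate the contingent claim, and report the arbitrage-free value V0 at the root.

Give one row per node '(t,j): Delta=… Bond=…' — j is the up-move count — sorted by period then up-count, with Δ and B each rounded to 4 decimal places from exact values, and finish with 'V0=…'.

(0,0): Delta=-0.0610 Bond=106.0844
(1,0): Delta=-0.0898 Bond=127.5366
(1,1): Delta=-0.0504 Bond=121.7012
(2,0): Delta=-0.3280 Bond=170.6772
(2,1): Delta=-0.0022 Bond=134.0391
(2,2): Delta=-0.0682 Bond=148.2974
(3,0): Delta=4.6205 Bond=-139.1836
(3,1): Delta=-2.1500 Bond=439.3851
(3,2): Delta=0.7887 Bond=-43.0332
(3,3): Delta=-0.3836 Bond=326.6713
V0=96.5659

The replicating-portfolio and risk-neutral prices coincide; use p* = (1.17−0.76)/(1.46−0.76) = 0.5857 for the latter.
At expiry t=4: V(4,0)=77.6300, V(4,1)=299.1200, V(4,2)=101.1300, V(4,3)=240.6500, V(4,4)=110.2700
(3,0): S=68.4803. Δ = (V_up−V_dn)/(S_up−S_dn) = (299.1200−77.6300)/(99.9812−52.0450) = 4.6205. V = [p*·299.1200 + (1−p*)·77.6300]/1.17 = 177.2306. B = V − Δ·S = -139.1836.
(3,1): S=131.5542. Δ = (V_up−V_dn)/(S_up−S_dn) = (101.1300−299.1200)/(192.0691−99.9812) = -2.1500. V = [p*·101.1300 + (1−p*)·299.1200]/1.17 = 156.5422. B = V − Δ·S = 439.3851.
(3,2): S=252.7225. Δ = (V_up−V_dn)/(S_up−S_dn) = (240.6500−101.1300)/(368.9748−192.0691) = 0.7887. V = [p*·240.6500 + (1−p*)·101.1300]/1.17 = 156.2811. B = V − Δ·S = -43.0332.
(3,3): S=485.4932. Δ = (V_up−V_dn)/(S_up−S_dn) = (110.2700−240.6500)/(708.8201−368.9748) = -0.3836. V = [p*·110.2700 + (1−p*)·240.6500]/1.17 = 140.4142. B = V − Δ·S = 326.6713.
(2,0): S=90.1056. Δ = (V_up−V_dn)/(S_up−S_dn) = (156.5422−177.2306)/(131.5542−68.4803) = -0.3280. V = [p*·156.5422 + (1−p*)·177.2306]/1.17 = 141.1224. B = V − Δ·S = 170.6772.
(2,1): S=173.0976. Δ = (V_up−V_dn)/(S_up−S_dn) = (156.2811−156.5422)/(252.7225−131.5542) = -0.0022. V = [p*·156.2811 + (1−p*)·156.5422]/1.17 = 133.6660. B = V − Δ·S = 134.0391.
(2,2): S=332.5296. Δ = (V_up−V_dn)/(S_up−S_dn) = (140.4142−156.2811)/(485.4932−252.7225) = -0.0682. V = [p*·140.4142 + (1−p*)·156.2811]/1.17 = 125.6304. B = V − Δ·S = 148.2974.
(1,0): S=118.5600. Δ = (V_up−V_dn)/(S_up−S_dn) = (133.6660−141.1224)/(173.0976−90.1056) = -0.0898. V = [p*·133.6660 + (1−p*)·141.1224]/1.17 = 116.8847. B = V − Δ·S = 127.5366.
(1,1): S=227.7600. Δ = (V_up−V_dn)/(S_up−S_dn) = (125.6304−133.6660)/(332.5296−173.0976) = -0.0504. V = [p*·125.6304 + (1−p*)·133.6660]/1.17 = 110.2218. B = V − Δ·S = 121.7012.
(0,0): S=156.0000. Δ = (V_up−V_dn)/(S_up−S_dn) = (110.2218−116.8847)/(227.7600−118.5600) = -0.0610. V = [p*·110.2218 + (1−p*)·116.8847]/1.17 = 96.5659. B = V − Δ·S = 106.0844.
Check: Δ(0,0)·S0 + B(0,0) = 96.5659 = V0.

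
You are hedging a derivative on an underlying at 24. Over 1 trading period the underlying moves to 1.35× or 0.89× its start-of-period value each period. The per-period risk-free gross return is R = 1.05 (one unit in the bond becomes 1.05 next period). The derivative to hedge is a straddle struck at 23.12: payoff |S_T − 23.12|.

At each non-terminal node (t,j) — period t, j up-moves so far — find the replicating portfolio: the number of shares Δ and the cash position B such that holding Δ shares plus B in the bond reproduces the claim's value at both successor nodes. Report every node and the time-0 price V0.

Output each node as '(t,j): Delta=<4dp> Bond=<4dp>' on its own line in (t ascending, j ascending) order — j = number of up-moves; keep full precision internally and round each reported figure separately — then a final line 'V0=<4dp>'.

Risk-neutral probability p* = (R−d)/(u−d) = (1.05−0.89)/(1.35−0.89) = 0.3478.
Payoff layer (t=1): V(1,0)=1.7600, V(1,1)=9.2800
Node (0,0) S=24.0000: V=(p*·9.2800+(1−p*)·1.7600)/1.05=4.1673; Δ=(9.2800−1.7600)/(32.4000−21.3600)=0.6812; B=V−Δ·S=-12.1805
Self-financing check: at every node Δ·S+B equals the discounted successor values.

(0,0): Delta=0.6812 Bond=-12.1805
V0=4.1673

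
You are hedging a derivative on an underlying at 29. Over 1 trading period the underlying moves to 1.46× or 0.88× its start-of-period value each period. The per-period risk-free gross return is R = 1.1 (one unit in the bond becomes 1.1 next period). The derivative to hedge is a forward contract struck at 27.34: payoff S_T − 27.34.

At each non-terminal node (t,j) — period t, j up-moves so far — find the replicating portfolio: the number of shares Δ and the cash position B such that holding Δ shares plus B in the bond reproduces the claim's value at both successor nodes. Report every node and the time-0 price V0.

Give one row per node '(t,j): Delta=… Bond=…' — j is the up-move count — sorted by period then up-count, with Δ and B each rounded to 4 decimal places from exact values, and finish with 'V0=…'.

(0,0): Delta=1.0000 Bond=-24.8545
V0=4.1455

Since d<R<u, set p* = (R−d)/(u−d) = 0.3793; price each node as the discounted p*-expectation of its children.
Terminal values V(1,·): V(1,0)=-1.8200, V(1,1)=15.0000
Node (0,0) S=29.0000: V=(p*·15.0000+(1−p*)·-1.8200)/1.1=4.1455; Δ=(15.0000−-1.8200)/(42.3400−25.5200)=1.0000; B=V−Δ·S=-24.8545
Check: Δ(0,0)·S0 + B(0,0) = 4.1455 = V0.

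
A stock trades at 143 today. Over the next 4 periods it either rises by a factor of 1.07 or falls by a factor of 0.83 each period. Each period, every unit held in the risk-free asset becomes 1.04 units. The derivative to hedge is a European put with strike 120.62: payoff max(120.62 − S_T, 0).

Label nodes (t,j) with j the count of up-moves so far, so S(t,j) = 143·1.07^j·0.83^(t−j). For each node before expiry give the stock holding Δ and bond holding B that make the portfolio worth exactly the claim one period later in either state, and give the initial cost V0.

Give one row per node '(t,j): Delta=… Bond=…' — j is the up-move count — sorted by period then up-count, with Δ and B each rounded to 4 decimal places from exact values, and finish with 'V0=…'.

(0,0): Delta=-0.0861 Bond=13.0008
(1,0): Delta=-0.3842 Bond=48.9009
(1,1): Delta=-0.0531 Bond=8.4665
(2,0): Delta=-1.0000 Bond=111.5200
(2,1): Delta=-0.3160 Bond=42.1908
(2,2): Delta=-0.0240 Bond=4.0358
(3,0): Delta=-1.0000 Bond=115.9808
(3,1): Delta=-1.0000 Bond=115.9808
(3,2): Delta=-0.2402 Bond=33.5782
(3,3): Delta=0.0000 Bond=0.0000
V0=0.6852

No-arbitrage ⇒ martingale measure with p* = (R−d)/(u−d) = 0.8750.
Terminal payoffs: V(4,0)=52.7546, V(4,1)=33.1309, V(4,2)=7.8328, V(4,3)=0.0000, V(4,4)=0.0000
Node (3,0) S=81.7655: V=(p*·33.1309+(1−p*)·52.7546)/1.04=34.2152; Δ=(33.1309−52.7546)/(87.4891−67.8654)=-1.0000; B=V−Δ·S=115.9808
Node (3,1) S=105.4086: V=(p*·7.8328+(1−p*)·33.1309)/1.04=10.5722; Δ=(7.8328−33.1309)/(112.7872−87.4891)=-1.0000; B=V−Δ·S=115.9808
Node (3,2) S=135.8882: V=(p*·0.0000+(1−p*)·7.8328)/1.04=0.9414; Δ=(0.0000−7.8328)/(145.4004−112.7872)=-0.2402; B=V−Δ·S=33.5782
Node (3,3) S=175.1811: V=(p*·0.0000+(1−p*)·0.0000)/1.04=0.0000; Δ=(0.0000−0.0000)/(187.4438−145.4004)=0.0000; B=V−Δ·S=0.0000
Node (2,0) S=98.5127: V=(p*·10.5722+(1−p*)·34.2152)/1.04=13.0073; Δ=(10.5722−34.2152)/(105.4086−81.7655)=-1.0000; B=V−Δ·S=111.5200
Node (2,1) S=126.9983: V=(p*·0.9414+(1−p*)·10.5722)/1.04=2.0628; Δ=(0.9414−10.5722)/(135.8882−105.4086)=-0.3160; B=V−Δ·S=42.1908
Node (2,2) S=163.7207: V=(p*·0.0000+(1−p*)·0.9414)/1.04=0.1132; Δ=(0.0000−0.9414)/(175.1811−135.8882)=-0.0240; B=V−Δ·S=4.0358
Node (1,0) S=118.6900: V=(p*·2.0628+(1−p*)·13.0073)/1.04=3.2989; Δ=(2.0628−13.0073)/(126.9983−98.5127)=-0.3842; B=V−Δ·S=48.9009
Node (1,1) S=153.0100: V=(p*·0.1132+(1−p*)·2.0628)/1.04=0.3431; Δ=(0.1132−2.0628)/(163.7207−126.9983)=-0.0531; B=V−Δ·S=8.4665
Node (0,0) S=143.0000: V=(p*·0.3431+(1−p*)·3.2989)/1.04=0.6852; Δ=(0.3431−3.2989)/(153.0100−118.6900)=-0.0861; B=V−Δ·S=13.0008
Self-financing check: at every node Δ·S+B equals the discounted successor values.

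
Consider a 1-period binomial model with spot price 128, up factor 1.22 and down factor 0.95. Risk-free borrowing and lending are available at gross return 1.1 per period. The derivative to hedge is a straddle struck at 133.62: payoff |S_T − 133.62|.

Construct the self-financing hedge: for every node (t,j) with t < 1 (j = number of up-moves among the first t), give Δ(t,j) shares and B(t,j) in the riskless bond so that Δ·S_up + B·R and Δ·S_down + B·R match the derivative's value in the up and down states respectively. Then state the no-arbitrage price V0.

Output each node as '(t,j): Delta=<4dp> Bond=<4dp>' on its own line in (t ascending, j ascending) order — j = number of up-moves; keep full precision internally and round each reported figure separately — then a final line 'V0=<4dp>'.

The replicating-portfolio and risk-neutral prices coincide; use p* = (1.1−0.95)/(1.22−0.95) = 0.5556 for the latter.
Payoff layer (t=1): V(1,0)=12.0200, V(1,1)=22.5400
  t=0,j=0: stock 128.0000 → up 156.1600 (V=22.5400), down 121.6000 (V=12.0200). Price 16.2404; hedge Δ=0.3044, bond B=-22.7226.
The time-0 hedge costs 16.2404, which is the no-arbitrage price.

(0,0): Delta=0.3044 Bond=-22.7226
V0=16.2404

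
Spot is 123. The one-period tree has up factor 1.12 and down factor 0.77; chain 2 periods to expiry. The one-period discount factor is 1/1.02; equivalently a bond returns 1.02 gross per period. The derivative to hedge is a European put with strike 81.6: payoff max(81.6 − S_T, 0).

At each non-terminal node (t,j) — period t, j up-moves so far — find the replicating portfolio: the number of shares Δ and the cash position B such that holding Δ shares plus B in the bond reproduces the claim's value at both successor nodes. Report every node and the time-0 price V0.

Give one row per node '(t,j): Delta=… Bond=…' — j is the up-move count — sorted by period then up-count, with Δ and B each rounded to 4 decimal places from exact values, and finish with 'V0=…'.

(0,0): Delta=-0.0564 Bond=7.6219
(1,0): Delta=-0.2616 Bond=27.2104
(1,1): Delta=0.0000 Bond=0.0000
V0=0.6805

Since d<R<u, set p* = (R−d)/(u−d) = 0.7143; price each node as the discounted p*-expectation of its children.
At expiry t=2: V(2,0)=8.6733, V(2,1)=0.0000, V(2,2)=0.0000
Node (1,0) S=94.7100: V=(p*·0.0000+(1−p*)·8.6733)/1.02=2.4295; Δ=(0.0000−8.6733)/(106.0752−72.9267)=-0.2616; B=V−Δ·S=27.2104
Node (1,1) S=137.7600: V=(p*·0.0000+(1−p*)·0.0000)/1.02=0.0000; Δ=(0.0000−0.0000)/(154.2912−106.0752)=0.0000; B=V−Δ·S=0.0000
Node (0,0) S=123.0000: V=(p*·0.0000+(1−p*)·2.4295)/1.02=0.6805; Δ=(0.0000−2.4295)/(137.7600−94.7100)=-0.0564; B=V−Δ·S=7.6219
Root portfolio cost Δ·123+B reproduces V0=0.6805.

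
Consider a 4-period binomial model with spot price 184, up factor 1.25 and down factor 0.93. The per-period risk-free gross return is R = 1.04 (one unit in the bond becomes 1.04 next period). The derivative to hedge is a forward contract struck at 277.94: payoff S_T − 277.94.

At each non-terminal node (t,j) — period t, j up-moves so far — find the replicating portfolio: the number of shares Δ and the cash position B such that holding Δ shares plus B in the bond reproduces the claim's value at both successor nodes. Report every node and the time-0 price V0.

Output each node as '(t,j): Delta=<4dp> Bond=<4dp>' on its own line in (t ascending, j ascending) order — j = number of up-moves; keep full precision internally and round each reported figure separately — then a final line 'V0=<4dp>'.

No-arbitrage ⇒ martingale measure with p* = (R−d)/(u−d) = 0.3438.
Payoff layer (t=4): V(4,0)=-140.2984, V(4,1)=-92.9379, V(4,2)=-29.2812, V(4,3)=56.2788, V(4,4)=171.2788
  t=3,j=0: stock 148.0017 → up 185.0021 (V=-92.9379), down 137.6416 (V=-140.2984). Price -119.2483; hedge Δ=1.0000, bond B=-267.2500.
  t=3,j=1: stock 198.9270 → up 248.6588 (V=-29.2812), down 185.0021 (V=-92.9379). Price -68.3230; hedge Δ=1.0000, bond B=-267.2500.
  t=3,j=2: stock 267.3750 → up 334.2188 (V=56.2788), down 248.6588 (V=-29.2812). Price 0.1250; hedge Δ=1.0000, bond B=-267.2500.
  t=3,j=3: stock 359.3750 → up 449.2188 (V=171.2788), down 334.2188 (V=56.2788). Price 92.1250; hedge Δ=1.0000, bond B=-267.2500.
  t=2,j=0: stock 159.1416 → up 198.9270 (V=-68.3230), down 148.0017 (V=-119.2483). Price -97.8296; hedge Δ=1.0000, bond B=-256.9712.
  t=2,j=1: stock 213.9000 → up 267.3750 (V=0.1250), down 198.9270 (V=-68.3230). Price -43.0712; hedge Δ=1.0000, bond B=-256.9712.
  t=2,j=2: stock 287.5000 → up 359.3750 (V=92.1250), down 267.3750 (V=0.1250). Price 30.5288; hedge Δ=1.0000, bond B=-256.9712.
  t=1,j=0: stock 171.1200 → up 213.9000 (V=-43.0712), down 159.1416 (V=-97.8296). Price -75.9676; hedge Δ=1.0000, bond B=-247.0876.
  t=1,j=1: stock 230.0000 → up 287.5000 (V=30.5288), down 213.9000 (V=-43.0712). Price -17.0876; hedge Δ=1.0000, bond B=-247.0876.
  t=0,j=0: stock 184.0000 → up 230.0000 (V=-17.0876), down 171.1200 (V=-75.9676). Price -53.5843; hedge Δ=1.0000, bond B=-237.5843.
Root portfolio cost Δ·184+B reproduces V0=-53.5843.

(0,0): Delta=1.0000 Bond=-237.5843
(1,0): Delta=1.0000 Bond=-247.0876
(1,1): Delta=1.0000 Bond=-247.0876
(2,0): Delta=1.0000 Bond=-256.9712
(2,1): Delta=1.0000 Bond=-256.9712
(2,2): Delta=1.0000 Bond=-256.9712
(3,0): Delta=1.0000 Bond=-267.2500
(3,1): Delta=1.0000 Bond=-267.2500
(3,2): Delta=1.0000 Bond=-267.2500
(3,3): Delta=1.0000 Bond=-267.2500
V0=-53.5843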